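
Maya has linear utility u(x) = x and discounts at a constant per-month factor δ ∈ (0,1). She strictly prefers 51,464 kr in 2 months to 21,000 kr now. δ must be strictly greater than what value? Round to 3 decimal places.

The preference means 21000 < δ^2·51464.
Dividing by 51464: δ^2 > 0.40805. Both sides are positive, so the square root keeps the direction.
δ > (21000/51464)^(1/2) ≈ 0.639.

δ > 0.639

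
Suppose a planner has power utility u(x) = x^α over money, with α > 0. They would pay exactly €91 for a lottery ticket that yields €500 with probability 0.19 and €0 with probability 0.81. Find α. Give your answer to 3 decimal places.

The lottery's expected utility is 0.19·u(500) + 0.81·u(0) = 0.19·500^α (since u(0) = 0 for α > 0).
Equating: 91^α = 0.19·500^α, i.e. 0.1820^α = 0.19.
α = ln(0.19) / ln(91/500) = -1.660731/-1.703749 ≈ 0.975.

α ≈ 0.975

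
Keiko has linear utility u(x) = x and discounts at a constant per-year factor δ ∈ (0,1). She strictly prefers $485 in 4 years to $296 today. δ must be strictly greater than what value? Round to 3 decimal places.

δ > 0.884

Comparing present values: 296 < δ^4·485.
So δ^4 > 296/485 = 0.61031; taking the 4th root of both positive sides preserves the inequality.
δ > (296/485)^(1/4) ≈ 0.884.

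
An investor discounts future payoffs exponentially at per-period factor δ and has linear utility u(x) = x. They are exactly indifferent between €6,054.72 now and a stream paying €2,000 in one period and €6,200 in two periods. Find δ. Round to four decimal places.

δ ≈ 0.8400

The stream is worth 2000δ + 6200δ² today, so 2000δ + 6200δ² = 6054.72.
So 6200δ² + 2000δ − 6054.72 = 0.
The positive root is δ = [−2000 + √(2000² + 4·6200·6054.72)] / (2·6200) = (−2000 + 12416.000)/12400 ≈ 0.8400.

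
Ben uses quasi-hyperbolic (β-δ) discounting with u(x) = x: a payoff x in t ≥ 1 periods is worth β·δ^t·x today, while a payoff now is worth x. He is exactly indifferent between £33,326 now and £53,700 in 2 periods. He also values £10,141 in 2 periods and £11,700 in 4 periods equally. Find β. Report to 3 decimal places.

The second indifference involves only future payoffs, so β cancels: β·δ^2·10141 = β·δ^4·11700, giving δ^2 = 10141/11700 = 0.86675, so δ = 0.93100.
Now use the now-vs-future pair: 33326 = β·δ^2·53700 gives β = 33326/(0.86675·53700) ≈ 0.716.

β ≈ 0.716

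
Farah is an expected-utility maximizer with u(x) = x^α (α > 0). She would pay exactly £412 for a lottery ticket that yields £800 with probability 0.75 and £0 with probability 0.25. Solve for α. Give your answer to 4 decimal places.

EU(lottery) = 0.75·800^α + 0.25·0 = 0.75·800^α.
Indifference: 412^α = 0.75·800^α, so (412/800)^α = 0.75.
α = ln(0.75) / ln(412/800) = -0.2876821/-0.6635884 ≈ 0.4335.

α ≈ 0.4335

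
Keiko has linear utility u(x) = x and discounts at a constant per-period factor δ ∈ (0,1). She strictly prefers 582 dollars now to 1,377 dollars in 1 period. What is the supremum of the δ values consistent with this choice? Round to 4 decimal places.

The preference means 582 > δ·1377.
So δ < 582/1377 = 0.42266.

δ < 0.4227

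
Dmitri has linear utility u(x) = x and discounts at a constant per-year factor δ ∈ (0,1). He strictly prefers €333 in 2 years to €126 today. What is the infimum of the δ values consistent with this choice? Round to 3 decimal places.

Under u(x) = x this choice says 126 < δ^2·333.
So δ^2 > 126/333 = 0.37838; taking the square root of both positive sides preserves the inequality.
δ > (126/333)^(1/2) ≈ 0.615.

δ > 0.615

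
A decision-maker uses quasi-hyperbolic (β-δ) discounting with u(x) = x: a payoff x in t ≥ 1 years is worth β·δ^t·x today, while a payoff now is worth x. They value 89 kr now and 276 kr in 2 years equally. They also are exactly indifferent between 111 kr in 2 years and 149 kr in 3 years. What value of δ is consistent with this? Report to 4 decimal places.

δ ≈ 0.7450

Both payoffs in the second observation are in the future, so β drops out: δ^2·111 = δ^3·149 ⇒ δ = 111/149 = 0.74497.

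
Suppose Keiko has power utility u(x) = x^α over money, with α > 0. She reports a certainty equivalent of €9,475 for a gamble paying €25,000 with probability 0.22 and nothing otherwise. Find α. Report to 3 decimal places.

α ≈ 1.561

The lottery's expected utility is 0.22·u(25000) + 0.78·u(0) = 0.22·25000^α (since u(0) = 0 for α > 0).
Indifference: 9475^α = 0.22·25000^α, so (9475/25000)^α = 0.22.
Take logs: α = ln 0.22 / ln(9475/25000) ≈ 1.56060.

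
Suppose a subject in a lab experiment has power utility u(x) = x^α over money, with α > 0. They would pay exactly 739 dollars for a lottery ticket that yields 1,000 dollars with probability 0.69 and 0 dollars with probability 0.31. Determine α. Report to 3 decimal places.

α ≈ 1.227

EU(lottery) = 0.69·1000^α + 0.31·0 = 0.69·1000^α.
Equating: 739^α = 0.69·1000^α, i.e. 0.7390^α = 0.69.
Taking logs: α·ln(739/1000) = ln(0.69), so α = -0.371064 / -0.302457 ≈ 1.227.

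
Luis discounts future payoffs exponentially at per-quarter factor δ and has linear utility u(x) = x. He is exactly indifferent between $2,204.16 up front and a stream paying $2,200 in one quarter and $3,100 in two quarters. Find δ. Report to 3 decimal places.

Equating present values: 2204.16 = 2200δ + 3100δ².
So 3100δ² + 2200δ − 2204.16 = 0.
By the quadratic formula (taking the positive root), δ = (−2200 + √32171584.00) / 6200 ≈ 0.560.

δ ≈ 0.560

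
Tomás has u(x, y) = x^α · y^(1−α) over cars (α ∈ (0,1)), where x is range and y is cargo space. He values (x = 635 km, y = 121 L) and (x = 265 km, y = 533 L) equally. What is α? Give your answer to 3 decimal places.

Indifference: 635^α · 121^(1−α) = 265^α · 533^(1−α).
(635/265)^α = (533/121)^(1−α); take logs: α·ln(635/265) = (1−α)·ln(533/121), i.e. α·0.873895 = (1−α)·1.482731.
With A = 0.873895 and B = 1.482731: α·A = (1−α)·B, so α = B/(A+B) = 1.482731/2.356626 ≈ 0.629.

α ≈ 0.629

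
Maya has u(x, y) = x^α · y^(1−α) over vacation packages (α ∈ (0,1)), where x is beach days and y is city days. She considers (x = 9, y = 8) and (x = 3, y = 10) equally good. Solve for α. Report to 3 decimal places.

Set the two utilities equal: 9^α·8^(1−α) = 3^α·10^(1−α).
Taking logs: α·ln 9 + (1−α)·ln 8 = α·ln 3 + (1−α)·ln 10, i.e. α·1.098612 = (1−α)·0.223144.
With A = 1.098612 and B = 0.223144: α·A = (1−α)·B, so α = B/(A+B) = 0.223144/1.321756 ≈ 0.169.

α ≈ 0.169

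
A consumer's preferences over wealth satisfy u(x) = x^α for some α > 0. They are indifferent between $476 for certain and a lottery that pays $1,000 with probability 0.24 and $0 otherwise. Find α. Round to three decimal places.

α ≈ 1.922

Since u(0) = 0, the lottery's EU is 0.24·1000^α.
Indifference: 476^α = 0.24·1000^α, so (476/1000)^α = 0.24.
α = ln(0.24) / ln(476/1000) = -1.427116/-0.742337 ≈ 1.922.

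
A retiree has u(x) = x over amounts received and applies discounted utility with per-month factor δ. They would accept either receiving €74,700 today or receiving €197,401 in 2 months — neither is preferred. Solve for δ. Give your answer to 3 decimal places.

The payoff in 2 months is discounted by δ^2, so u(74700) = δ^2·u(197401) and δ^2 = u(74700)/u(197401).
With u(x) = x: δ^2 = 74700/197401 = 0.37842.
So δ = 0.37842^(1/2) ≈ 0.615.

δ ≈ 0.615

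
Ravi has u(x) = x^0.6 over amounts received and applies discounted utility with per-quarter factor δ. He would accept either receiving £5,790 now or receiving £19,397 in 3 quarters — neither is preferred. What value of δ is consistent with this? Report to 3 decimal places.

Indifference means u(5790) = δ^3 · u(19397), so δ^3 = u(5790)/u(19397).
With u(x) = x^0.6: δ^3 = 5790^0.6/19397^0.6 = (5790/19397)^0.6 = 0.48413.
Taking the cube root: δ = 0.48413^(1/3) ≈ 0.785.

δ ≈ 0.785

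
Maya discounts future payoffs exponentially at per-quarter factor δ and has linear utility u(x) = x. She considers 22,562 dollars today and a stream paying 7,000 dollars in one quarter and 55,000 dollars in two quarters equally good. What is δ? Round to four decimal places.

δ ≈ 0.5800

The stream is worth 7000δ + 55000δ² today, so 7000δ + 55000δ² = 22562.
That is, 55000δ² + 7000δ − 22562 = 0, a quadratic in δ.
By the quadratic formula (taking the positive root), δ = (−7000 + √5012640000.00) / 110000 ≈ 0.5800.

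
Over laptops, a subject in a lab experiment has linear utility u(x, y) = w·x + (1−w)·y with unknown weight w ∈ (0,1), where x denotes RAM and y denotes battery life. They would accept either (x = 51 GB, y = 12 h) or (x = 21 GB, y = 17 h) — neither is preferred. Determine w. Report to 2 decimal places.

u(51,12) = u(21,17) means w·51 + (1−w)·12 = w·21 + (1−w)·17.
Rearranging, 30·w − 5·(1−w) = 0.
Hence w = 5/(30+5) = 5/35 = 0.14.

w = 0.14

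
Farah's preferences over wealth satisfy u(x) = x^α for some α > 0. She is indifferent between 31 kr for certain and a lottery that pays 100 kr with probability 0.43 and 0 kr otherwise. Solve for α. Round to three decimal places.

α ≈ 0.721

Since u(0) = 0, the lottery's EU is 0.43·100^α.
Setting u(31) equal to that: 31^α = 0.43·100^α ⇒ (31/100)^α = 0.43.
α = ln(0.43) / ln(31/100) = -0.843970/-1.171183 ≈ 0.721.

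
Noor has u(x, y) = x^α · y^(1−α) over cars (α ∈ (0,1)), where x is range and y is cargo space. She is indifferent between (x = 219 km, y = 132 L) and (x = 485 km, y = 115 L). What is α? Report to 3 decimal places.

α ≈ 0.148

The Cobb–Douglas utilities coincide, so 219^α·132^(1−α) = 485^α·115^(1−α).
(219/485)^α = (115/132)^(1−α); take logs: α·ln(219/485) = (1−α)·ln(115/132), i.e. α·-0.795077 = (1−α)·-0.137870.
So α/(1−α) = (-0.137870)/(-0.795077) = 0.173405, and α = 0.173405/1.173405 ≈ 0.148.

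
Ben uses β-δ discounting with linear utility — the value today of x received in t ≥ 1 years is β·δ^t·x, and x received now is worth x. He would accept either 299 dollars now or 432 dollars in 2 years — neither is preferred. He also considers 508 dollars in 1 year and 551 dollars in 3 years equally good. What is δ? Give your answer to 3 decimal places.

δ ≈ 0.960

From the later pair, β·δ^1·508 = β·δ^3·551; dividing through, δ^2 = 508/551 = 0.92196, so δ = 0.96019.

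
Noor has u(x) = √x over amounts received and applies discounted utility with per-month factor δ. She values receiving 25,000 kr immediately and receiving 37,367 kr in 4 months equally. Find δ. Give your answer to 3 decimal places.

The payoff in 4 months is discounted by δ^4, so u(25000) = δ^4·u(37367) and δ^4 = u(25000)/u(37367).
Since u(x) = √x, δ^4 = √(25000/37367) = 0.81795.
Hence δ = (0.81795)^(1/4) = 0.95100.

δ ≈ 0.951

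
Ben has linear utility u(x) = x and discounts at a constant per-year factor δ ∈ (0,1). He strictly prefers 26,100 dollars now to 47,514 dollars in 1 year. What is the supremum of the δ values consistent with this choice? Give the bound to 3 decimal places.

δ < 0.549

The preference means 26100 > δ·47514.
So δ < 26100/47514 = 0.54931.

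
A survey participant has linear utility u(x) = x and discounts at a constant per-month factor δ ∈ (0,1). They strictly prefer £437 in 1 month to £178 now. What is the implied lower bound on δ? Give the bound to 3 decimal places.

δ > 0.407

Under u(x) = x this choice says 178 < δ·437.
So δ > 178/437 = 0.40732.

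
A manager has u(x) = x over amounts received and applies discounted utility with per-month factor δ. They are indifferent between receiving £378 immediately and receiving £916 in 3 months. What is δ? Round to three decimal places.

Equating discounted utilities: u(378) = δ^3·u(916) ⇒ δ^3 = u(378)/u(916).
With u(x) = x: δ^3 = 378/916 = 0.41266.
Taking the cube root: δ = 0.41266^(1/3) ≈ 0.745.

δ ≈ 0.745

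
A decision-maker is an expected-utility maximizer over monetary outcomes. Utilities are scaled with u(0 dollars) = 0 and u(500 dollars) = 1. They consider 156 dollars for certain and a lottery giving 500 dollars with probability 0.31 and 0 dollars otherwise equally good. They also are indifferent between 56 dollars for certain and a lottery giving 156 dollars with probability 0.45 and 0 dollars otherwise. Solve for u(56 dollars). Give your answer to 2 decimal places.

From the first indifference, u(156 dollars) = 0.31·u(500 dollars) + 0.69·u(0 dollars) = 0.31·1 + 0.69·0 = 0.31.
Chaining: u(56 dollars) = 0.45·0.31 + 0.55·0.00 = 0.1395.

0.14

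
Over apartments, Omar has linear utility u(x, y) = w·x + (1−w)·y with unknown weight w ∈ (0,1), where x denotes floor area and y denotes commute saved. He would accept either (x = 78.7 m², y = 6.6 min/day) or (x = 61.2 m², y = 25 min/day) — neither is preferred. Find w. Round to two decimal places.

w = 0.51

Equating utilities: w·78.7 + (1−w)·6.6 = w·61.2 + (1−w)·25.
w·(78.7−61.2) = (1−w)·(25−6.6), i.e. w·17.5 = (1−w)·18.4.
So w/(1−w) = 18.4/17.5 = 1.0514, giving w = 18.4/(17.5+18.4) = 0.51.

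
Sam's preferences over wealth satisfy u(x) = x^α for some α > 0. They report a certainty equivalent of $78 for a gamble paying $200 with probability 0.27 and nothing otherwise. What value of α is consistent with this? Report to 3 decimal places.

α ≈ 1.391

EU(lottery) = 0.27·200^α + 0.73·0 = 0.27·200^α.
Setting u(78) equal to that: 78^α = 0.27·200^α ⇒ (78/200)^α = 0.27.
Take logs: α = ln 0.27 / ln(78/200) ≈ 1.39053.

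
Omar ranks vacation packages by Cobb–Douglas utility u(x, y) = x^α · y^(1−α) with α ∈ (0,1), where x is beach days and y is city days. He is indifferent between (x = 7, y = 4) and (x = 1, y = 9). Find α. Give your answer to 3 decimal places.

Indifference: 7^α · 4^(1−α) = 1^α · 9^(1−α).
(7/1)^α = (9/4)^(1−α); take logs: α·ln(7/1) = (1−α)·ln(9/4), i.e. α·1.945910 = (1−α)·0.810930.
With A = 1.945910 and B = 0.810930: α·A = (1−α)·B, so α = B/(A+B) = 0.810930/2.756840 ≈ 0.294.

α ≈ 0.294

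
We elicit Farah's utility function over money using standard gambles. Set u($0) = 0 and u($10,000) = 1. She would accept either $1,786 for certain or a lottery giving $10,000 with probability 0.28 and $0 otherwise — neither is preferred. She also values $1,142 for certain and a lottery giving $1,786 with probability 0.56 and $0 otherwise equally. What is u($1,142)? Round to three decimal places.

0.157

The first gamble pins u($1,786): it must equal 0.28·1 + 0.72·0 = 0.28.
Then u($1,142) = 0.56·u($1,786) + 0.44·u($0) = 0.56·0.28 + 0.44·0.00 = 0.1568.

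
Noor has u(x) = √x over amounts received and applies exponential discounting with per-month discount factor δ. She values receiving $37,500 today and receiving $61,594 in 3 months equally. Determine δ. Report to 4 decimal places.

Equating discounted utilities: u(37500) = δ^3·u(61594) ⇒ δ^3 = u(37500)/u(61594).
Since u(x) = √x, δ^3 = √(37500/61594) = 0.78027.
Taking the cube root: δ = 0.78027^(1/3) ≈ 0.9206.

δ ≈ 0.9206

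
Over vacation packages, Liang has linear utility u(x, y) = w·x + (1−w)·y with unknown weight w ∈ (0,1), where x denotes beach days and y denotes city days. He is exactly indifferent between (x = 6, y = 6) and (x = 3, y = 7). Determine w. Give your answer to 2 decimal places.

w = 0.25

u(6,6) = u(3,7) means w·6 + (1−w)·6 = w·3 + (1−w)·7.
w·(6−3) = (1−w)·(7−6), i.e. w·3 = (1−w)·1.
So w/(1−w) = 1/3 = 0.3333, giving w = 1/(3+1) = 0.25.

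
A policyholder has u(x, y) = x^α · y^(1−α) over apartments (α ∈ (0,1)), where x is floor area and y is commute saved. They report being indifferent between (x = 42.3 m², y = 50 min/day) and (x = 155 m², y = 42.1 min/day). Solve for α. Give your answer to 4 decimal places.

Set the two utilities equal: 42.3^α·50^(1−α) = 155^α·42.1^(1−α).
Rearrange to (42.3/155)^α = (42.1/50)^(1−α) and take logs: α·-1.2986380 = (1−α)·-0.1719753.
So α/(1−α) = (-0.1719753)/(-1.2986380) = 0.1324274, and α = 0.1324274/1.1324274 ≈ 0.1169.

α ≈ 0.1169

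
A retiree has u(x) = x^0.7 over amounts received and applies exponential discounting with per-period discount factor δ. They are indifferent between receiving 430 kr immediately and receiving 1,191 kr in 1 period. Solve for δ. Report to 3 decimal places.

δ ≈ 0.490

Indifference means u(430) = δ · u(1191), so δ = u(430)/u(1191).
With u(x) = x^0.7: δ = 430^0.7/1191^0.7 = (430/1191)^0.7 = 0.49011.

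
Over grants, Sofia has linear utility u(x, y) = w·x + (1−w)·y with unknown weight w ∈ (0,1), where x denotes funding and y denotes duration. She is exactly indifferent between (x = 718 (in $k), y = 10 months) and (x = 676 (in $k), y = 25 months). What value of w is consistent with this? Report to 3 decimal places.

u(718,10) = u(676,25) means w·718 + (1−w)·10 = w·676 + (1−w)·25.
Collecting terms: w·42 = (1−w)·15.
Hence w = 15/(42+15) = 15/57 = 0.263.

w = 0.263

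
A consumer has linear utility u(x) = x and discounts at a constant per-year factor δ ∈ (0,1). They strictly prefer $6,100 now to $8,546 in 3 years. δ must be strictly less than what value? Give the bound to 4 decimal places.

Comparing present values: 6100 > δ^3·8546.
Hence δ^3 < 6100/8546 = 0.71378, and x ↦ x^(1/3) is increasing on (0,∞).
δ < 0.71378^(1/3) = 0.8937.

δ < 0.8937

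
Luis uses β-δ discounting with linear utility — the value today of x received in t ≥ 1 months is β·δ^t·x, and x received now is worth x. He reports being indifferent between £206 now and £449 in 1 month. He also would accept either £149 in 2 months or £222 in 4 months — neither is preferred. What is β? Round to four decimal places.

β ≈ 0.5600

Both payoffs in the second observation are in the future, so β drops out: δ^2·149 = δ^4·222 ⇒ δ^2 = 149/222 = 0.67117, so δ = 0.81925.
Substituting δ into 206 = β·δ·449: β = 206/(367.843) ≈ 0.5600.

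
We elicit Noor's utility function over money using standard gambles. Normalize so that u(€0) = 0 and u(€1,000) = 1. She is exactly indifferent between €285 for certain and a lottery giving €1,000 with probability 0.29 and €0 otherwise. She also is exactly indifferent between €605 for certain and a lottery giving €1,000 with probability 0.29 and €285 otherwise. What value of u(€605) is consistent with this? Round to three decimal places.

The first gamble pins u(€285): it must equal 0.29·1 + 0.71·0 = 0.29.
The second indifference gives u(€605) = 0.29·u(€1,000) + 0.71·u(€285) = 0.29·1.00 + 0.71·0.29 = 0.4959.

0.496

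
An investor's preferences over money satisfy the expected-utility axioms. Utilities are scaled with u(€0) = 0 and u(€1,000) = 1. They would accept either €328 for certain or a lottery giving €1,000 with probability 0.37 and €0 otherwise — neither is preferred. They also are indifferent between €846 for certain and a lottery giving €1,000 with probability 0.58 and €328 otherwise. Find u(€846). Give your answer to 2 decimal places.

First, u(€328) = 0.37·u(€1,000) + 0.63·u(€0) = 0.37.
The second indifference gives u(€846) = 0.58·u(€1,000) + 0.42·u(€328) = 0.58·1.00 + 0.42·0.37 = 0.7354.

0.74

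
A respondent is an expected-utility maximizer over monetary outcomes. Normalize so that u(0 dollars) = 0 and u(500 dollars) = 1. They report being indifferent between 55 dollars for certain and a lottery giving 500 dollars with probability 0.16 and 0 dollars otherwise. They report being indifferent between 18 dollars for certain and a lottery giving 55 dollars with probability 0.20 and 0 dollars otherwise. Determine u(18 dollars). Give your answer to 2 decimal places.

First, u(55 dollars) = 0.16·u(500 dollars) + 0.84·u(0 dollars) = 0.16.
Chaining: u(18 dollars) = 0.20·0.16 + 0.80·0.00 = 0.0320.

0.03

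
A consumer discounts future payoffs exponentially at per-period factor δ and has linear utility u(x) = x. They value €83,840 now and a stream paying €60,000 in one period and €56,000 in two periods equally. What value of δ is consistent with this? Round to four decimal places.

Equating present values: 83840 = 60000δ + 56000δ².
Rearranged: 56000δ² + 60000δ − 83840 = 0.
By the quadratic formula (taking the positive root), δ = (−60000 + √22380160000.00) / 112000 ≈ 0.8000.

δ ≈ 0.8000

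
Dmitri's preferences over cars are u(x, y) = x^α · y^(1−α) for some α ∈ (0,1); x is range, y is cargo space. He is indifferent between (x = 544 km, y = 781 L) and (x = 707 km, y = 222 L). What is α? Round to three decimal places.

Set the two utilities equal: 544^α·781^(1−α) = 707^α·222^(1−α).
Taking logs: α·ln 544 + (1−α)·ln 781 = α·ln 707 + (1−α)·ln 222, i.e. α·-0.262081 = (1−α)·-1.257898.
So α/(1−α) = (-1.257898)/(-0.262081) = 4.799654, and α = 4.799654/5.799654 ≈ 0.828.

α ≈ 0.828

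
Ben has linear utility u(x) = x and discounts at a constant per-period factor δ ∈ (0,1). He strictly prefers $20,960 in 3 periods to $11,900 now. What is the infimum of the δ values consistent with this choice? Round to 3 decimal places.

Under u(x) = x this choice says 11900 < δ^3·20960.
So δ^3 > 11900/20960 = 0.56775; taking the cube root of both positive sides preserves the inequality.
δ > 0.56775^(1/3) = 0.828.

δ > 0.828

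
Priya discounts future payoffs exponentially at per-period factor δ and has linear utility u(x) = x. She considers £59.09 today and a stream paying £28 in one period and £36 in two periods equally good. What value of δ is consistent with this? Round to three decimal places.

δ ≈ 0.950

The stream is worth 28δ + 36δ² today, so 28δ + 36δ² = 59.09.
That is, 36δ² + 28δ − 59.09 = 0, a quadratic in δ.
δ = (−28 + √(28² + 4·36·59.09)) / (2·36) = (−28 + √9292.96) / 72 ≈ 0.950.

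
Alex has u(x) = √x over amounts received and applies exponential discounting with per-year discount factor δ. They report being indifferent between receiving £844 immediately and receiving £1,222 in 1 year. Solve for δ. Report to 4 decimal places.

The payoff in 1 year is discounted by δ, so u(844) = δ·u(1222) and δ = u(844)/u(1222).
Since u(x) = √x, δ = √(844/1222) = 0.83107.

δ ≈ 0.8311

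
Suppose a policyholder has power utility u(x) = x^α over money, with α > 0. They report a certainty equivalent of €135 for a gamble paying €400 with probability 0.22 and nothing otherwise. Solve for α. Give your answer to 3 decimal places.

EU(lottery) = 0.22·400^α + 0.78·0 = 0.22·400^α.
Equating: 135^α = 0.22·400^α, i.e. 0.3375^α = 0.22.
α = ln(0.22) / ln(135/400) = -1.514128/-1.086190 ≈ 1.394.

α ≈ 1.394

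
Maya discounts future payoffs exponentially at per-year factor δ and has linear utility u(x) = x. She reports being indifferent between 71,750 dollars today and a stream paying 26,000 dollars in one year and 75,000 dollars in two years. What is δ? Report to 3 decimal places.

δ ≈ 0.820

The stream is worth 26000δ + 75000δ² today, so 26000δ + 75000δ² = 71750.
Rearranged: 75000δ² + 26000δ − 71750 = 0.
δ = (−26000 + √(26000² + 4·75000·71750)) / (2·75000) = (−26000 + √22201000000.00) / 150000 ≈ 0.820.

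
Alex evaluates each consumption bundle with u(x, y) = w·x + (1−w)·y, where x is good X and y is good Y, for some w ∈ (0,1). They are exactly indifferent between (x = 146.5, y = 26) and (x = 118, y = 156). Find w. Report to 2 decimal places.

w = 0.82

Equating utilities: w·146.5 + (1−w)·26 = w·118 + (1−w)·156.
w·(146.5−118) = (1−w)·(156−26), i.e. w·28.5 = (1−w)·130.
So w/(1−w) = 130/28.5 = 4.5614, giving w = 130/(28.5+130) = 0.82.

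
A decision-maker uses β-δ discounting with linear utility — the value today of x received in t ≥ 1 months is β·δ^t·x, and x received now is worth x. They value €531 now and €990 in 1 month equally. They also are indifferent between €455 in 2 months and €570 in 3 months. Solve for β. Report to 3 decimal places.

The second indifference involves only future payoffs, so β cancels: β·δ^2·455 = β·δ^3·570, giving δ = 455/570 = 0.79825.
The first indifference: 531 = β·δ·990, so β = 531/(δ·990) = 531/(0.79825·990) ≈ 0.672.

β ≈ 0.672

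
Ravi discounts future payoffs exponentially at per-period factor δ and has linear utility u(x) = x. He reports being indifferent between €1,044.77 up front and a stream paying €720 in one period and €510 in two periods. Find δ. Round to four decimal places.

δ ≈ 0.8900

The stream is worth 720δ + 510δ² today, so 720δ + 510δ² = 1044.77.
Rearranged: 510δ² + 720δ − 1044.77 = 0.
δ = (−720 + √(720² + 4·510·1044.77)) / (2·510) = (−720 + √2649730.80) / 1020 ≈ 0.8900.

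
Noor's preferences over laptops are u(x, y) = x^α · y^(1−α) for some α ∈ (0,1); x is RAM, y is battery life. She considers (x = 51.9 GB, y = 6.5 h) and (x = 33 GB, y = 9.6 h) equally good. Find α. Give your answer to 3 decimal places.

Indifference: 51.9^α · 6.5^(1−α) = 33^α · 9.6^(1−α).
Rearrange to (51.9/33)^α = (9.6/6.5)^(1−α) and take logs: α·0.452811 = (1−α)·0.389961.
So α/(1−α) = (0.389961)/(0.452811) = 0.861200, and α = 0.861200/1.861200 ≈ 0.463.

α ≈ 0.463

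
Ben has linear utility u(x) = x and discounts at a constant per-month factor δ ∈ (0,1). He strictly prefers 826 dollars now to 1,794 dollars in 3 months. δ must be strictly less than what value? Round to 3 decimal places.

Comparing present values: 826 > δ^3·1794.
Hence δ^3 < 826/1794 = 0.46042, and x ↦ x^(1/3) is increasing on (0,∞).
δ < (826/1794)^(1/3) ≈ 0.772.

δ < 0.772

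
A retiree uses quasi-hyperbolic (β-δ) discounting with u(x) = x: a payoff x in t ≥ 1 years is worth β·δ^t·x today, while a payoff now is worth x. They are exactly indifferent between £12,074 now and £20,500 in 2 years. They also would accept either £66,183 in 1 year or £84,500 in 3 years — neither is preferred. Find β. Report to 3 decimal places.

β ≈ 0.752

From the later pair, β·δ^1·66183 = β·δ^3·84500; dividing through, δ^2 = 66183/84500 = 0.78323, so δ = 0.88500.
The first indifference: 12074 = β·δ^2·20500, so β = 12074/(δ^2·20500) = 12074/(0.78323·20500) ≈ 0.752.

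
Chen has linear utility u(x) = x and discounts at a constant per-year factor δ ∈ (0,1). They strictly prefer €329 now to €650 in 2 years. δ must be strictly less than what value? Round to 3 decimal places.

δ < 0.711

Under u(x) = x this choice says 329 > δ^2·650.
Dividing by 650: δ^2 < 0.50615. Both sides are positive, so the square root keeps the direction.
δ < 0.50615^(1/2) = 0.711.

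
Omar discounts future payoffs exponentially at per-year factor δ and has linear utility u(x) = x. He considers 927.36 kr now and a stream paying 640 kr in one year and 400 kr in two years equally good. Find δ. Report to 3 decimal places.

Equating present values: 927.36 = 640δ + 400δ².
Rearranged: 400δ² + 640δ − 927.36 = 0.
By the quadratic formula (taking the positive root), δ = (−640 + √1893376.00) / 800 ≈ 0.920.

δ ≈ 0.920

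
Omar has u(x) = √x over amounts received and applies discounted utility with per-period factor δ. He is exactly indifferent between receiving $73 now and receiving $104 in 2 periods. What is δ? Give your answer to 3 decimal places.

δ ≈ 0.915

Indifference means u(73) = δ^2 · u(104), so δ^2 = u(73)/u(104).
With u(x) = √x: δ^2 = √73/√104 = √(73/104) = 0.83781.
Taking the square root: δ = 0.83781^(1/2) ≈ 0.915.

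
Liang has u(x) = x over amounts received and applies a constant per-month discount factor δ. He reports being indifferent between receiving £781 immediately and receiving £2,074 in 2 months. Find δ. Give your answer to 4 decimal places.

The payoff in 2 months is discounted by δ^2, so u(781) = δ^2·u(2074) and δ^2 = u(781)/u(2074).
With u(x) = x: δ^2 = 781/2074 = 0.37657.
Taking the square root: δ = 0.37657^(1/2) ≈ 0.6137.

δ ≈ 0.6137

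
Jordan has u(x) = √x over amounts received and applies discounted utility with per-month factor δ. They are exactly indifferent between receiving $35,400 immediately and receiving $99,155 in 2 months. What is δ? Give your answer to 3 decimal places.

Indifference means u(35400) = δ^2 · u(99155), so δ^2 = u(35400)/u(99155).
With u(x) = √x: δ^2 = √35400/√99155 = √(35400/99155) = 0.59751.
Taking the square root: δ = 0.59751^(1/2) ≈ 0.773.

δ ≈ 0.773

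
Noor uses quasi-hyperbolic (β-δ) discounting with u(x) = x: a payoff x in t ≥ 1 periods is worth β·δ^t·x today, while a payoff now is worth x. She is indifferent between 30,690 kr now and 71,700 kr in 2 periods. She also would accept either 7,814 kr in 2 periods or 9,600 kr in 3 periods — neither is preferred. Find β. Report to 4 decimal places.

β ≈ 0.6461

From the later pair, β·δ^2·7814 = β·δ^3·9600; dividing through, δ = 7814/9600 = 0.81396.
Now use the now-vs-future pair: 30690 = β·δ^2·71700 gives β = 30690/(0.66253·71700) ≈ 0.6461.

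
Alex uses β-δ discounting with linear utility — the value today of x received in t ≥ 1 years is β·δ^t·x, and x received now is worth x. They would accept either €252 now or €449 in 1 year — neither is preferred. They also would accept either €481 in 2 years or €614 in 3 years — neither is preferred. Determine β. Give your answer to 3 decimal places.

β ≈ 0.716

The second indifference involves only future payoffs, so β cancels: β·δ^2·481 = β·δ^3·614, giving δ = 481/614 = 0.78339.
The first indifference: 252 = β·δ·449, so β = 252/(δ·449) = 252/(0.78339·449) ≈ 0.716.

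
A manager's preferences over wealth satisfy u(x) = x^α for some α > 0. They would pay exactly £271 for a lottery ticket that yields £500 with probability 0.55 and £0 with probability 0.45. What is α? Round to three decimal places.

α ≈ 0.976

Since u(0) = 0, the lottery's EU is 0.55·500^α.
Indifference: 271^α = 0.55·500^α, so (271/500)^α = 0.55.
Take logs: α = ln 0.55 / ln(271/500) ≈ 0.97608.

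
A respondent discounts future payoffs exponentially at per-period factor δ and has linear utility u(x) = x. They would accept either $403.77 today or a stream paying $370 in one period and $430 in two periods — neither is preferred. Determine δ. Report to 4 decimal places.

δ ≈ 0.6300

Present value of the stream is 370·δ + 430·δ². Indifference gives 370δ + 430δ² = 403.77.
So 430δ² + 370δ − 403.77 = 0.
By the quadratic formula (taking the positive root), δ = (−370 + √831384.40) / 860 ≈ 0.6300.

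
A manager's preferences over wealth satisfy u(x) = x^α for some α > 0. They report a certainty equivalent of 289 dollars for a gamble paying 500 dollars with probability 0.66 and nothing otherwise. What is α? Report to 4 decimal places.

The lottery's expected utility is 0.66·u(500) + 0.34·u(0) = 0.66·500^α (since u(0) = 0 for α > 0).
Indifference: 289^α = 0.66·500^α, so (289/500)^α = 0.66.
α = ln(0.66) / ln(289/500) = -0.4155154/-0.5481814 ≈ 0.7580.

α ≈ 0.7580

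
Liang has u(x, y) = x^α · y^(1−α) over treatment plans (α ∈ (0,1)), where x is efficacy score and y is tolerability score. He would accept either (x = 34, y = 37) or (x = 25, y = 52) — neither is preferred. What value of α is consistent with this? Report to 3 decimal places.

α ≈ 0.525

Indifference: 34^α · 37^(1−α) = 25^α · 52^(1−α).
(34/25)^α = (52/37)^(1−α); take logs: α·ln(34/25) = (1−α)·ln(52/37), i.e. α·0.307485 = (1−α)·0.340326.
Thus α·(0.647811) = 0.340326, so α = 0.340326/0.647811 ≈ 0.525.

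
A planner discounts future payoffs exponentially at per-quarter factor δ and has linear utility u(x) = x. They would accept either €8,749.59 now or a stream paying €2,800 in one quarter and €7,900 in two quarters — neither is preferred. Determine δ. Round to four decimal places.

Equating present values: 8749.59 = 2800δ + 7900δ².
So 7900δ² + 2800δ − 8749.59 = 0.
δ = (−2800 + √(2800² + 4·7900·8749.59)) / (2·7900) = (−2800 + √284327044.00) / 15800 ≈ 0.8900.

δ ≈ 0.8900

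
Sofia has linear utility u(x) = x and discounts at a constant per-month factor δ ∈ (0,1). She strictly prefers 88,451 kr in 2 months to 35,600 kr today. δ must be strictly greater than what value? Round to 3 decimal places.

δ > 0.634

Under u(x) = x this choice says 35600 < δ^2·88451.
Hence δ^2 > 35600/88451 = 0.40248, and x ↦ x^(1/2) is increasing on (0,∞).
δ > (35600/88451)^(1/2) ≈ 0.634.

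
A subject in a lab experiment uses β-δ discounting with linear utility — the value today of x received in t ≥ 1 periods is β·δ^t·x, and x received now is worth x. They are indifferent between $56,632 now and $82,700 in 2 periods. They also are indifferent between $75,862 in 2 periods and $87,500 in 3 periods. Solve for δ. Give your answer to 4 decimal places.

δ ≈ 0.8670

Both payoffs in the second observation are in the future, so β drops out: δ^2·75862 = δ^3·87500 ⇒ δ = 75862/87500 = 0.86699.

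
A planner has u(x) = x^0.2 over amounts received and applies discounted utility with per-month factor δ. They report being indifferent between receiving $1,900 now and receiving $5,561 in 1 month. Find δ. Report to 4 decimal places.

δ ≈ 0.8067

Equating discounted utilities: u(1900) = δ·u(5561) ⇒ δ = u(1900)/u(5561).
Since u(x) = x^0.2, δ = (1900/5561)^0.2 = 0.34167^0.2 = 0.80672.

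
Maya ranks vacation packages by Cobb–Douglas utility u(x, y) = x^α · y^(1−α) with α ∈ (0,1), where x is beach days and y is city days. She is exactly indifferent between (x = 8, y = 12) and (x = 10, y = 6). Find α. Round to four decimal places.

α ≈ 0.7565

The Cobb–Douglas utilities coincide, so 8^α·12^(1−α) = 10^α·6^(1−α).
Taking logs: α·ln 8 + (1−α)·ln 12 = α·ln 10 + (1−α)·ln 6, i.e. α·-0.2231436 = (1−α)·-0.6931472.
Thus α·(-0.9162908) = -0.6931472, so α = -0.6931472/-0.9162908 ≈ 0.7565.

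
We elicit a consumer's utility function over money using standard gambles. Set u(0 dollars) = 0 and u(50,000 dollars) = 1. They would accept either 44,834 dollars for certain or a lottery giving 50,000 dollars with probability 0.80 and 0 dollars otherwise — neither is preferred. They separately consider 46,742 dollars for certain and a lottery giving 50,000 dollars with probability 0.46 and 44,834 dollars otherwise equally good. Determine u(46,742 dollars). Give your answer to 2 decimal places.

0.89

First, u(44,834 dollars) = 0.80·u(50,000 dollars) + 0.20·u(0 dollars) = 0.80.
The second indifference gives u(46,742 dollars) = 0.46·u(50,000 dollars) + 0.54·u(44,834 dollars) = 0.46·1.00 + 0.54·0.80 = 0.8920.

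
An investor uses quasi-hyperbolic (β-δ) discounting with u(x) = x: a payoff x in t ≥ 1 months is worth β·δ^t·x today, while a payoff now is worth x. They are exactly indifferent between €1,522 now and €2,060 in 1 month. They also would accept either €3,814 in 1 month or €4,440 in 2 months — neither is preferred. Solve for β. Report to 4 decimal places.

β ≈ 0.8601

From the later pair, β·δ^1·3814 = β·δ^2·4440; dividing through, δ = 3814/4440 = 0.85901.
The first indifference: 1522 = β·δ·2060, so β = 1522/(δ·2060) = 1522/(0.85901·2060) ≈ 0.8601.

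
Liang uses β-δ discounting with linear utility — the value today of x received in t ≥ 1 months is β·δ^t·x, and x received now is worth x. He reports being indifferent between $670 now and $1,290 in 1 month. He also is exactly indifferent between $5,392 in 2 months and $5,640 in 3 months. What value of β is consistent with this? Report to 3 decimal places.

β ≈ 0.543

From the later pair, β·δ^2·5392 = β·δ^3·5640; dividing through, δ = 5392/5640 = 0.95603.
The first indifference: 670 = β·δ·1290, so β = 670/(δ·1290) = 670/(0.95603·1290) ≈ 0.543.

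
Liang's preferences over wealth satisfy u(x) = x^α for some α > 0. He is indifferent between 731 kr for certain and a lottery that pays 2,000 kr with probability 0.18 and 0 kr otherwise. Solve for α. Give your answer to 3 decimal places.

The lottery's expected utility is 0.18·u(2000) + 0.82·u(0) = 0.18·2000^α (since u(0) = 0 for α > 0).
Indifference: 731^α = 0.18·2000^α, so (731/2000)^α = 0.18.
Take logs: α = ln 0.18 / ln(731/2000) ≈ 1.70374.

α ≈ 1.704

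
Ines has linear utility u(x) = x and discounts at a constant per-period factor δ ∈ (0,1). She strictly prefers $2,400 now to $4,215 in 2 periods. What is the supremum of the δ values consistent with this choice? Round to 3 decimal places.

δ < 0.755

Comparing present values: 2400 > δ^2·4215.
Hence δ^2 < 2400/4215 = 0.56940, and x ↦ x^(1/2) is increasing on (0,∞).
δ < (2400/4215)^(1/2) ≈ 0.755.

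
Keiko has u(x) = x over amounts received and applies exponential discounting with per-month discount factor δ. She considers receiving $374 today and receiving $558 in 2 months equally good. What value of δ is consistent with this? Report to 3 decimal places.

δ ≈ 0.819

Equating discounted utilities: u(374) = δ^2·u(558) ⇒ δ^2 = u(374)/u(558).
With u(x) = x: δ^2 = 374/558 = 0.67025.
So δ = 0.67025^(1/2) ≈ 0.819.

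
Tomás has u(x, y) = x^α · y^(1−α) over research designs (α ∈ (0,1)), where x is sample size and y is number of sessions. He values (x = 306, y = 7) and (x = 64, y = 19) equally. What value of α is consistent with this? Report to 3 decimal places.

α ≈ 0.390

Indifference: 306^α · 7^(1−α) = 64^α · 19^(1−α).
Rearrange to (306/64)^α = (19/7)^(1−α) and take logs: α·1.564702 = (1−α)·0.998529.
So α/(1−α) = (0.998529)/(1.564702) = 0.638159, and α = 0.638159/1.638159 ≈ 0.390.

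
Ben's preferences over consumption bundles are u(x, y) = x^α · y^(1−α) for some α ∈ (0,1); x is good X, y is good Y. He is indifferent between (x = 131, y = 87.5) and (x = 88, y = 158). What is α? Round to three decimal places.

α ≈ 0.598

Indifference: 131^α · 87.5^(1−α) = 88^α · 158^(1−α).
(131/88)^α = (158/87.5)^(1−α); take logs: α·ln(131/88) = (1−α)·ln(158/87.5), i.e. α·0.397861 = (1−α)·0.590956.
Thus α·(0.988817) = 0.590956, so α = 0.590956/0.988817 ≈ 0.598.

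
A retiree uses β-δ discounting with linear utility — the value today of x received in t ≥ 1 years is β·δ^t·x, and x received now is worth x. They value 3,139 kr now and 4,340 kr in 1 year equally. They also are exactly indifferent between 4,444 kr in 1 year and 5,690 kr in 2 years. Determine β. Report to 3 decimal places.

β ≈ 0.926

The second indifference involves only future payoffs, so β cancels: β·δ^1·4444 = β·δ^2·5690, giving δ = 4444/5690 = 0.78102.
Substituting δ into 3139 = β·δ·4340: β = 3139/(3389.624) ≈ 0.926.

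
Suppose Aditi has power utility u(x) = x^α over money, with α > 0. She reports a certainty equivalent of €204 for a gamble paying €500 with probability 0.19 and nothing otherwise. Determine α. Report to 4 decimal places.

α ≈ 1.8525

Since u(0) = 0, the lottery's EU is 0.19·500^α.
Indifference: 204^α = 0.19·500^α, so (204/500)^α = 0.19.
Taking logs: α·ln(204/500) = ln(0.19), so α = -1.6607312 / -0.8964881 ≈ 1.8525.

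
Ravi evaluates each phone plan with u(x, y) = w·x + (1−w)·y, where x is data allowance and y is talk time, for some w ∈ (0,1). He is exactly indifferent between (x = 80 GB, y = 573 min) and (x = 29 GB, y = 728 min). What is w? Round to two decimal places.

Indifference: w·80 + (1−w)·573 = w·29 + (1−w)·728.
Collecting terms: w·51 = (1−w)·155.
So w/(1−w) = 155/51 = 3.0392, giving w = 155/(51+155) = 0.75.

w = 0.75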